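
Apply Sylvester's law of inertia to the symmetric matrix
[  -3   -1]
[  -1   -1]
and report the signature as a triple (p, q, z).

step 0: pivot -3 → sign −
step 1: pivot -2/3 → sign −
signature = (0, 2, 0)

Answer: (0, 2, 0)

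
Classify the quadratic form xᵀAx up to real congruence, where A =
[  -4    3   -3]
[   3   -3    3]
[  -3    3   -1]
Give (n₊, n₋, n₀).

Answer: (1, 2, 0)

Derivation:
step 0: pivot -4 → sign −
step 1: pivot -3/4 → sign −
step 2: pivot 2 → sign +
signature = (1, 2, 0)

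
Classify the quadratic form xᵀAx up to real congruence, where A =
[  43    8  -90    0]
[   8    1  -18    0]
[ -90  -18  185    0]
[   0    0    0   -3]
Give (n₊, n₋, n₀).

step 0: pivot 43 → sign +
step 1: pivot -21/43 → sign −
step 2: pivot -1/7 → sign −
step 3: pivot -3 → sign −
signature = (1, 3, 0)

Answer: (1, 3, 0)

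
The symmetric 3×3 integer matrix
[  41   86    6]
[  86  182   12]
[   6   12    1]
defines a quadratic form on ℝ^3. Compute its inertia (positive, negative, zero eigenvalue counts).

Answer: (2, 1, 0)

Derivation:
step 0: pivot 41 → sign +
step 1: pivot 66/41 → sign +
step 2: pivot -1/11 → sign −
signature = (2, 1, 0)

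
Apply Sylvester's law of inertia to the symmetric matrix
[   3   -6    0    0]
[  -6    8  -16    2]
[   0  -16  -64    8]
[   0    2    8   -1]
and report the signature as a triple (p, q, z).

step 0: pivot 3 → sign +
step 1: pivot -4 → sign −
step 2: row/col 2 already zero → sign 0
step 3: row/col 3 already zero → sign 0
signature = (1, 1, 2)

Answer: (1, 1, 2)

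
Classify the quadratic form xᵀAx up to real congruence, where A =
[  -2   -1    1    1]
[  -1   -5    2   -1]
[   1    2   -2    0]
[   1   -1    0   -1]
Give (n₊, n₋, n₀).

step 0: pivot -2 → sign −
step 1: pivot -9/2 → sign −
step 2: pivot -1 → sign −
step 3: row/col 3 already zero → sign 0
signature = (0, 3, 1)

Answer: (0, 3, 1)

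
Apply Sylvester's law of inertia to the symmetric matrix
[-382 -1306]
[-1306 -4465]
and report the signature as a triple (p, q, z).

Answer: (1, 1, 0)

Derivation:
step 0: pivot -382 → sign −
step 1: pivot 3/191 → sign +
signature = (1, 1, 0)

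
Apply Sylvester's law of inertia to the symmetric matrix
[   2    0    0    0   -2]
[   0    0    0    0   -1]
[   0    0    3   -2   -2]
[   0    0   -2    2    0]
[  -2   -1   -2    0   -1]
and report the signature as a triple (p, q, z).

Answer: (4, 1, 0)

Derivation:
step 0: pivot 2 → sign +
step 1: pivot 3 → sign +
step 2: pivot 2/3 → sign +
step 3: pivot -7 → sign −
step 4: pivot 1/7 → sign +
signature = (4, 1, 0)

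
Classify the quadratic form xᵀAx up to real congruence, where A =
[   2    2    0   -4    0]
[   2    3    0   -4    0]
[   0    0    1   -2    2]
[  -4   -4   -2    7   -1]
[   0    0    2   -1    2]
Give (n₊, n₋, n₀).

Answer: (3, 2, 0)

Derivation:
step 0: pivot 2 → sign +
step 1: pivot 1 → sign +
step 2: pivot 1 → sign +
step 3: pivot -5 → sign −
step 4: pivot -1/5 → sign −
signature = (3, 2, 0)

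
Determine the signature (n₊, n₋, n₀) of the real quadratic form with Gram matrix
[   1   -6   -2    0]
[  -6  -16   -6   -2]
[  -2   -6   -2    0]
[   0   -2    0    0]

Answer: (2, 2, 0)

Derivation:
step 0: pivot 1 → sign +
step 1: pivot -52 → sign −
step 2: pivot 3/13 → sign +
step 3: pivot -2 → sign −
signature = (2, 2, 0)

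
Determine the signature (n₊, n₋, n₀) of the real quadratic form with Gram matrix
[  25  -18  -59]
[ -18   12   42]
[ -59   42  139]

Answer: (1, 1, 1)

Derivation:
step 0: pivot 25 → sign +
step 1: pivot -24/25 → sign −
step 2: row/col 2 already zero → sign 0
signature = (1, 1, 1)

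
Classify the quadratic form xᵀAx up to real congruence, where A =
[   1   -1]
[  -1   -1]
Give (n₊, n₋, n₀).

step 0: pivot 1 → sign +
step 1: pivot -2 → sign −
signature = (1, 1, 0)

Answer: (1, 1, 0)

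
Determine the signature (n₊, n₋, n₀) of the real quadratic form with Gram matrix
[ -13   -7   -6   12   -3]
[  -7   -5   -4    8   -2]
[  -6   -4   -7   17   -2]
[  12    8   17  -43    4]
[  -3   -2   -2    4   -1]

Answer: (0, 4, 1)

Derivation:
step 0: pivot -13 → sign −
step 1: pivot -16/13 → sign −
step 2: pivot -15/4 → sign −
step 3: pivot -3/5 → sign −
step 4: row/col 4 already zero → sign 0
signature = (0, 4, 1)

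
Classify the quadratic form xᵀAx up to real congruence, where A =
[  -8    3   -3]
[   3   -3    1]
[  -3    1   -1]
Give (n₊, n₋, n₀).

Answer: (1, 2, 0)

Derivation:
step 0: pivot -8 → sign −
step 1: pivot -15/8 → sign −
step 2: pivot 2/15 → sign +
signature = (1, 2, 0)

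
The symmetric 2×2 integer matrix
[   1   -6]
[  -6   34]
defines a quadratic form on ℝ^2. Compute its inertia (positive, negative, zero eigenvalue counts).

step 0: pivot 1 → sign +
step 1: pivot -2 → sign −
signature = (1, 1, 0)

Answer: (1, 1, 0)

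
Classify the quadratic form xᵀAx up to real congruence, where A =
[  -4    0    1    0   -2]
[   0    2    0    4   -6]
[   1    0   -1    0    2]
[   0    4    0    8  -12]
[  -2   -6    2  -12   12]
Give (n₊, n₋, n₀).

step 0: pivot -4 → sign −
step 1: pivot 2 → sign +
step 2: pivot -3/4 → sign −
step 3: pivot -2 → sign −
step 4: row/col 4 already zero → sign 0
signature = (1, 3, 1)

Answer: (1, 3, 1)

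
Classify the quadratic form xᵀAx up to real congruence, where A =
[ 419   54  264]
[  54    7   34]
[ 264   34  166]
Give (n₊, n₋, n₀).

step 0: pivot 419 → sign +
step 1: pivot 17/419 → sign +
step 2: pivot -6/17 → sign −
signature = (2, 1, 0)

Answer: (2, 1, 0)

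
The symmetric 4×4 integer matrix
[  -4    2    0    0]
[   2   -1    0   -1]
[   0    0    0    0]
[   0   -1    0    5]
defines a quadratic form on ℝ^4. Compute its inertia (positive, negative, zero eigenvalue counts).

step 0: pivot -4 → sign −
step 1: pivot 5 → sign +
step 2: pivot -1/5 → sign −
step 3: row/col 3 already zero → sign 0
signature = (1, 2, 1)

Answer: (1, 2, 1)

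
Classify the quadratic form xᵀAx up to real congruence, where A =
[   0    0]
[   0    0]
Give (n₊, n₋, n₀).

step 0: row/col 0 already zero → sign 0
step 1: row/col 1 already zero → sign 0
signature = (0, 0, 2)

Answer: (0, 0, 2)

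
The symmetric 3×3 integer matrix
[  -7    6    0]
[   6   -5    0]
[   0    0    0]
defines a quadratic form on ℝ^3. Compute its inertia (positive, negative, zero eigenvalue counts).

step 0: pivot -7 → sign −
step 1: pivot 1/7 → sign +
step 2: row/col 2 already zero → sign 0
signature = (1, 1, 1)

Answer: (1, 1, 1)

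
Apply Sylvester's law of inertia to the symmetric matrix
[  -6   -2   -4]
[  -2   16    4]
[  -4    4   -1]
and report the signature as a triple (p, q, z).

step 0: pivot -6 → sign −
step 1: pivot 50/3 → sign +
step 2: pivot -1/25 → sign −
signature = (1, 2, 0)

Answer: (1, 2, 0)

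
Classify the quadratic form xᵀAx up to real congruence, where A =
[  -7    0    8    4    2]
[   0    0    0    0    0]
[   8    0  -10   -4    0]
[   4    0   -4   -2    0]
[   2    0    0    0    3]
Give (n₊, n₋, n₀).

Answer: (1, 3, 1)

Derivation:
step 0: pivot -7 → sign −
step 1: pivot -6/7 → sign −
step 2: pivot 2/3 → sign +
step 3: pivot -1 → sign −
step 4: row/col 4 already zero → sign 0
signature = (1, 3, 1)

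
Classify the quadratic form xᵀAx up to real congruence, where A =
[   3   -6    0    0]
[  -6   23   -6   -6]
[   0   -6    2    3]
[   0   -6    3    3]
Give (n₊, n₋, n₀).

step 0: pivot 3 → sign +
step 1: pivot 11 → sign +
step 2: pivot -14/11 → sign −
step 3: pivot -3/14 → sign −
signature = (2, 2, 0)

Answer: (2, 2, 0)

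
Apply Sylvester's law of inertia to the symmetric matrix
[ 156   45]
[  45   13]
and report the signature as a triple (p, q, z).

Answer: (2, 0, 0)

Derivation:
step 0: pivot 156 → sign +
step 1: pivot 1/52 → sign +
signature = (2, 0, 0)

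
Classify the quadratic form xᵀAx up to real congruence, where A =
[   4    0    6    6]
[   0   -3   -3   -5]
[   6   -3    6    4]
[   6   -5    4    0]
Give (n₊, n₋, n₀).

step 0: pivot 4 → sign +
step 1: pivot -3 → sign −
step 2: pivot -2/3 → sign −
step 3: row/col 3 already zero → sign 0
signature = (1, 2, 1)

Answer: (1, 2, 1)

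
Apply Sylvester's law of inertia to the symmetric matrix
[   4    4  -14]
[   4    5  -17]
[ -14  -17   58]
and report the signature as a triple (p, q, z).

Answer: (2, 0, 1)

Derivation:
step 0: pivot 4 → sign +
step 1: pivot 1 → sign +
step 2: row/col 2 already zero → sign 0
signature = (2, 0, 1)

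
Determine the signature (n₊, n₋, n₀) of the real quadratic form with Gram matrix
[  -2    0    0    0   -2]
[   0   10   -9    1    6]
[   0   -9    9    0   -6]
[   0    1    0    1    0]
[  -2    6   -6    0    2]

step 0: pivot -2 → sign −
step 1: pivot 10 → sign +
step 2: pivot 9/10 → sign +
step 3: row/col 3 already zero → sign 0
step 4: row/col 4 already zero → sign 0
signature = (2, 1, 2)

Answer: (2, 1, 2)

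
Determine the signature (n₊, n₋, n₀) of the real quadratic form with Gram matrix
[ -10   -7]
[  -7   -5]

step 0: pivot -10 → sign −
step 1: pivot -1/10 → sign −
signature = (0, 2, 0)

Answer: (0, 2, 0)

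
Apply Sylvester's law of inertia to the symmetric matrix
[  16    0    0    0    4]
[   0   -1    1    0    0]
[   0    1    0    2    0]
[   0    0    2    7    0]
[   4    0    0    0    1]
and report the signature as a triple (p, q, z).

Answer: (3, 1, 1)

Derivation:
step 0: pivot 16 → sign +
step 1: pivot -1 → sign −
step 2: pivot 1 → sign +
step 3: pivot 3 → sign +
step 4: row/col 4 already zero → sign 0
signature = (3, 1, 1)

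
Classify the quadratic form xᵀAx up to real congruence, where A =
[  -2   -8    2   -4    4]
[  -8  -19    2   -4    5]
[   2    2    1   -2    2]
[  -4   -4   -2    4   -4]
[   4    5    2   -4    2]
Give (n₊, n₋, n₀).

Answer: (2, 2, 1)

Derivation:
step 0: pivot -2 → sign −
step 1: pivot 13 → sign +
step 2: pivot 3/13 → sign +
step 3: pivot -3 → sign −
step 4: row/col 4 already zero → sign 0
signature = (2, 2, 1)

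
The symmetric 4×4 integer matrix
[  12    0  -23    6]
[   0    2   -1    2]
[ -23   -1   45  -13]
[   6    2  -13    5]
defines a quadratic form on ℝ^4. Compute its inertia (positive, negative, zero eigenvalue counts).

step 0: pivot 12 → sign +
step 1: pivot 2 → sign +
step 2: pivot 5/12 → sign +
step 3: pivot -3/5 → sign −
signature = (3, 1, 0)

Answer: (3, 1, 0)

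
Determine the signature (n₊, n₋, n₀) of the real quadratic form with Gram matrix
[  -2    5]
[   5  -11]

Answer: (1, 1, 0)

Derivation:
step 0: pivot -2 → sign −
step 1: pivot 3/2 → sign +
signature = (1, 1, 0)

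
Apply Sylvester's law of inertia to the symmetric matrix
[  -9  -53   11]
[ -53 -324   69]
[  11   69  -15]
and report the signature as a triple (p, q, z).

step 0: pivot -9 → sign −
step 1: pivot -107/9 → sign −
step 2: pivot -6/107 → sign −
signature = (0, 3, 0)

Answer: (0, 3, 0)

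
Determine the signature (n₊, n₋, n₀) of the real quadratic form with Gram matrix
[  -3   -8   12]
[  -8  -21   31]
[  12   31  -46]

step 0: pivot -3 → sign −
step 1: pivot 1/3 → sign +
step 2: pivot -1 → sign −
signature = (1, 2, 0)

Answer: (1, 2, 0)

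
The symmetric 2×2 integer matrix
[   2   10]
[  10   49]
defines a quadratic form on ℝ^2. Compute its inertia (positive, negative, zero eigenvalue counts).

step 0: pivot 2 → sign +
step 1: pivot -1 → sign −
signature = (1, 1, 0)

Answer: (1, 1, 0)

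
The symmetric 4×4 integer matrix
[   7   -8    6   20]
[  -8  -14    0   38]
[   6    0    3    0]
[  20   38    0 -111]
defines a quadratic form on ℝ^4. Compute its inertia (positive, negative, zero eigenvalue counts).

step 0: pivot 7 → sign +
step 1: pivot -162/7 → sign −
step 2: pivot -1/9 → sign −
step 3: pivot -1 → sign −
signature = (1, 3, 0)

Answer: (1, 3, 0)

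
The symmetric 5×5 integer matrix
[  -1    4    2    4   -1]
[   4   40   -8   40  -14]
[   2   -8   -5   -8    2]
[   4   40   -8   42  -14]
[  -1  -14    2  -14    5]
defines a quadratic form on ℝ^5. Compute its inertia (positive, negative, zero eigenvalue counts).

Answer: (3, 2, 0)

Derivation:
step 0: pivot -1 → sign −
step 1: pivot 56 → sign +
step 2: pivot -1 → sign −
step 3: pivot 2 → sign +
step 4: pivot 3/14 → sign +
signature = (3, 2, 0)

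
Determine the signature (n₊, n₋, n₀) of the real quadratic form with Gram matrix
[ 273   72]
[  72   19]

step 0: pivot 273 → sign +
step 1: pivot 1/91 → sign +
signature = (2, 0, 0)

Answer: (2, 0, 0)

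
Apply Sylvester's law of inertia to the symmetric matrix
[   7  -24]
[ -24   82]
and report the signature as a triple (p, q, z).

step 0: pivot 7 → sign +
step 1: pivot -2/7 → sign −
signature = (1, 1, 0)

Answer: (1, 1, 0)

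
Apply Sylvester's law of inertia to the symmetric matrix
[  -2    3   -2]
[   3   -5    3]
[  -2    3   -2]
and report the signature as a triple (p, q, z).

Answer: (0, 2, 1)

Derivation:
step 0: pivot -2 → sign −
step 1: pivot -1/2 → sign −
step 2: row/col 2 already zero → sign 0
signature = (0, 2, 1)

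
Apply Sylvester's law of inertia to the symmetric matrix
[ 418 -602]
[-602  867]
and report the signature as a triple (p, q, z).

step 0: pivot 418 → sign +
step 1: pivot 1/209 → sign +
signature = (2, 0, 0)

Answer: (2, 0, 0)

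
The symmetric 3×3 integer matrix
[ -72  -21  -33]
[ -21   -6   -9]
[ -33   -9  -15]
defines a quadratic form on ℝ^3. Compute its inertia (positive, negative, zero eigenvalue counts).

step 0: pivot -72 → sign −
step 1: pivot 1/8 → sign +
step 2: pivot -3 → sign −
signature = (1, 2, 0)

Answer: (1, 2, 0)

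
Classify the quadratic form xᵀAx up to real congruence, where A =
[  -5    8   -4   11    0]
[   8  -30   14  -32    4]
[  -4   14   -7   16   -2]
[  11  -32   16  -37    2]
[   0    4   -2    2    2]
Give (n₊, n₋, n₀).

step 0: pivot -5 → sign −
step 1: pivot -86/5 → sign −
step 2: pivot -19/43 → sign −
step 3: pivot 16/19 → sign +
step 4: pivot -3/4 → sign −
signature = (1, 4, 0)

Answer: (1, 4, 0)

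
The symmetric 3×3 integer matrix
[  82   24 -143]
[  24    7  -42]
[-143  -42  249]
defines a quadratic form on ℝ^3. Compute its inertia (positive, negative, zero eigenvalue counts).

step 0: pivot 82 → sign +
step 1: pivot -1/41 → sign −
step 2: pivot 1/2 → sign +
signature = (2, 1, 0)

Answer: (2, 1, 0)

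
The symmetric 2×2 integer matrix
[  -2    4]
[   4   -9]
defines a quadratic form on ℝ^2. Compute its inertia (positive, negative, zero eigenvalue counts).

Answer: (0, 2, 0)

Derivation:
step 0: pivot -2 → sign −
step 1: pivot -1 → sign −
signature = (0, 2, 0)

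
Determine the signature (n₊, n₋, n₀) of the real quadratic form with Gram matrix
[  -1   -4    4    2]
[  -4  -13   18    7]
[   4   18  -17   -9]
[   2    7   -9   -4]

Answer: (1, 3, 0)

Derivation:
step 0: pivot -1 → sign −
step 1: pivot 3 → sign +
step 2: pivot -7/3 → sign −
step 3: pivot -2/7 → sign −
signature = (1, 3, 0)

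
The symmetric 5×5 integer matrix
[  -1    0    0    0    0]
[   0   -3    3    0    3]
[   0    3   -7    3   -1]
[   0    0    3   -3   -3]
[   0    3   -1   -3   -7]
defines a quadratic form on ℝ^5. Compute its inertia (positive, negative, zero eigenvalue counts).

step 0: pivot -1 → sign −
step 1: pivot -3 → sign −
step 2: pivot -4 → sign −
step 3: pivot -3/4 → sign −
step 4: row/col 4 already zero → sign 0
signature = (0, 4, 1)

Answer: (0, 4, 1)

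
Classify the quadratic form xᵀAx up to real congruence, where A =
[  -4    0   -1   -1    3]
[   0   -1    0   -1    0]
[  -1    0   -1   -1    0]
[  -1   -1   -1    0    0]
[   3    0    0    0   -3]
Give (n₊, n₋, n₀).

Answer: (1, 3, 1)

Derivation:
step 0: pivot -4 → sign −
step 1: pivot -1 → sign −
step 2: pivot -3/4 → sign −
step 3: pivot 2 → sign +
step 4: row/col 4 already zero → sign 0
signature = (1, 3, 1)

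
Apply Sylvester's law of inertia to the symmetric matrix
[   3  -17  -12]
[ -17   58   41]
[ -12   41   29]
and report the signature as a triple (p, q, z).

step 0: pivot 3 → sign +
step 1: pivot -115/3 → sign −
step 2: pivot 2/115 → sign +
signature = (2, 1, 0)

Answer: (2, 1, 0)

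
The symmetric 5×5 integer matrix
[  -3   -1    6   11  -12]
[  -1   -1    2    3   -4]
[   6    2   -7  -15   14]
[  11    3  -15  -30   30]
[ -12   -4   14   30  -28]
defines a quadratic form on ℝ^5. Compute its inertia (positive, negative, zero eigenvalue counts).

Answer: (2, 2, 1)

Derivation:
step 0: pivot -3 → sign −
step 1: pivot -2/3 → sign −
step 2: pivot 5 → sign +
step 3: pivot 6/5 → sign +
step 4: row/col 4 already zero → sign 0
signature = (2, 2, 1)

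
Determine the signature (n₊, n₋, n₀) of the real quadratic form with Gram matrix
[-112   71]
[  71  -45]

Answer: (1, 1, 0)

Derivation:
step 0: pivot -112 → sign −
step 1: pivot 1/112 → sign +
signature = (1, 1, 0)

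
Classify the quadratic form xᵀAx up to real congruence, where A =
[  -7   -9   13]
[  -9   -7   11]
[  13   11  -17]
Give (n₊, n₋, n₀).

step 0: pivot -7 → sign −
step 1: pivot 32/7 → sign +
step 2: row/col 2 already zero → sign 0
signature = (1, 1, 1)

Answer: (1, 1, 1)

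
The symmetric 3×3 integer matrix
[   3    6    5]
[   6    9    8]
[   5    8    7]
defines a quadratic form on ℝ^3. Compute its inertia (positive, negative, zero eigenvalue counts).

Answer: (1, 1, 1)

Derivation:
step 0: pivot 3 → sign +
step 1: pivot -3 → sign −
step 2: row/col 2 already zero → sign 0
signature = (1, 1, 1)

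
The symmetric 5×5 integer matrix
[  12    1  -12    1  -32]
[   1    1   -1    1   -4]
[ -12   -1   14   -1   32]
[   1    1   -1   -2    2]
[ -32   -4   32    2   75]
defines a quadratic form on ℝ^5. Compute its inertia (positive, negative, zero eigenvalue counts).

step 0: pivot 12 → sign +
step 1: pivot 11/12 → sign +
step 2: pivot 2 → sign +
step 3: pivot -3 → sign −
step 4: pivot -3/11 → sign −
signature = (3, 2, 0)

Answer: (3, 2, 0)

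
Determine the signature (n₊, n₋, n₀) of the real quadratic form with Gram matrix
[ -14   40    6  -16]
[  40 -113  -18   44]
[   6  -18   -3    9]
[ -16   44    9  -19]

step 0: pivot -14 → sign −
step 1: pivot 9/7 → sign +
step 2: pivot -1 → sign −
step 3: pivot -2 → sign −
signature = (1, 3, 0)

Answer: (1, 3, 0)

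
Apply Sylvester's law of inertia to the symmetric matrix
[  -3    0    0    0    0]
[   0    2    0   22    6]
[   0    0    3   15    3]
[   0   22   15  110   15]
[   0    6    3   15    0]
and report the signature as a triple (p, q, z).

Answer: (3, 2, 0)

Derivation:
step 0: pivot -3 → sign −
step 1: pivot 2 → sign +
step 2: pivot 3 → sign +
step 3: pivot -207 → sign −
step 4: pivot 1/23 → sign +
signature = (3, 2, 0)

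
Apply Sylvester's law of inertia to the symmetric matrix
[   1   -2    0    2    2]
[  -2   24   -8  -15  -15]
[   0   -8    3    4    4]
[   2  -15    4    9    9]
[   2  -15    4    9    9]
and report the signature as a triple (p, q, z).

Answer: (2, 2, 1)

Derivation:
step 0: pivot 1 → sign +
step 1: pivot 20 → sign +
step 2: pivot -1/5 → sign −
step 3: pivot -1/4 → sign −
step 4: row/col 4 already zero → sign 0
signature = (2, 2, 1)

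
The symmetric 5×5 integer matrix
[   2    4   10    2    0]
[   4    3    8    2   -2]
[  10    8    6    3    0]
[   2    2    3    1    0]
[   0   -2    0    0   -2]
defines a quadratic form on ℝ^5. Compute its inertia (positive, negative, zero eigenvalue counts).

step 0: pivot 2 → sign +
step 1: pivot -5 → sign −
step 2: pivot -76/5 → sign −
step 3: pivot 9/76 → sign +
step 4: pivot 2/9 → sign +
signature = (3, 2, 0)

Answer: (3, 2, 0)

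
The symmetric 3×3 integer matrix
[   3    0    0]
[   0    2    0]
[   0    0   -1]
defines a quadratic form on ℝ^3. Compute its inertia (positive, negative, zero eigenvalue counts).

Answer: (2, 1, 0)

Derivation:
step 0: pivot 3 → sign +
step 1: pivot 2 → sign +
step 2: pivot -1 → sign −
signature = (2, 1, 0)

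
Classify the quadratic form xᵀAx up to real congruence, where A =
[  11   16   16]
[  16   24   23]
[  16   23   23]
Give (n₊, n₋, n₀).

step 0: pivot 11 → sign +
step 1: pivot 8/11 → sign +
step 2: pivot -3/8 → sign −
signature = (2, 1, 0)

Answer: (2, 1, 0)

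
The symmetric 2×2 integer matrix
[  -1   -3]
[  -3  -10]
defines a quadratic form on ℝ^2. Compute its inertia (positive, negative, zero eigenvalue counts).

Answer: (0, 2, 0)

Derivation:
step 0: pivot -1 → sign −
step 1: pivot -1 → sign −
signature = (0, 2, 0)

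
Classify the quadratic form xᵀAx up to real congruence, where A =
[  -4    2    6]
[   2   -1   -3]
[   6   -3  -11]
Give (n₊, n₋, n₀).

step 0: pivot -4 → sign −
step 1: pivot -2 → sign −
step 2: row/col 2 already zero → sign 0
signature = (0, 2, 1)

Answer: (0, 2, 1)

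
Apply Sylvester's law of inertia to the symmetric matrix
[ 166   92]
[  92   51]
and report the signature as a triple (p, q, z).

Answer: (2, 0, 0)

Derivation:
step 0: pivot 166 → sign +
step 1: pivot 1/83 → sign +
signature = (2, 0, 0)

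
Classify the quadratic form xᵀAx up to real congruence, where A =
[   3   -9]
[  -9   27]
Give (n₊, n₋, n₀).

Answer: (1, 0, 1)

Derivation:
step 0: pivot 3 → sign +
step 1: row/col 1 already zero → sign 0
signature = (1, 0, 1)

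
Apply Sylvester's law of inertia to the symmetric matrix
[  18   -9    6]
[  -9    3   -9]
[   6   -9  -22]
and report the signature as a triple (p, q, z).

step 0: pivot 18 → sign +
step 1: pivot -3/2 → sign −
step 2: row/col 2 already zero → sign 0
signature = (1, 1, 1)

Answer: (1, 1, 1)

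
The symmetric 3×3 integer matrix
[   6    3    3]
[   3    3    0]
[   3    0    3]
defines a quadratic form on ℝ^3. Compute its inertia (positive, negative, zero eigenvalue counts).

Answer: (2, 0, 1)

Derivation:
step 0: pivot 6 → sign +
step 1: pivot 3/2 → sign +
step 2: row/col 2 already zero → sign 0
signature = (2, 0, 1)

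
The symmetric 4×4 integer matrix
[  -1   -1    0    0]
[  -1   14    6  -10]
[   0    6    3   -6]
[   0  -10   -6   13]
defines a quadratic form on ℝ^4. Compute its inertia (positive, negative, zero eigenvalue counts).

step 0: pivot -1 → sign −
step 1: pivot 15 → sign +
step 2: pivot 3/5 → sign +
step 3: pivot -1/3 → sign −
signature = (2, 2, 0)

Answer: (2, 2, 0)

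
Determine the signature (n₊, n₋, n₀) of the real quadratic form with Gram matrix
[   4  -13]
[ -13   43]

step 0: pivot 4 → sign +
step 1: pivot 3/4 → sign +
signature = (2, 0, 0)

Answer: (2, 0, 0)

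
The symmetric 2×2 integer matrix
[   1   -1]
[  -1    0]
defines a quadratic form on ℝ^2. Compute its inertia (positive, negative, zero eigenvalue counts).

Answer: (1, 1, 0)

Derivation:
step 0: pivot 1 → sign +
step 1: pivot -1 → sign −
signature = (1, 1, 0)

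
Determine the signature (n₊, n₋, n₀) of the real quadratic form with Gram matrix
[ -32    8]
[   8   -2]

Answer: (0, 1, 1)

Derivation:
step 0: pivot -32 → sign −
step 1: row/col 1 already zero → sign 0
signature = (0, 1, 1)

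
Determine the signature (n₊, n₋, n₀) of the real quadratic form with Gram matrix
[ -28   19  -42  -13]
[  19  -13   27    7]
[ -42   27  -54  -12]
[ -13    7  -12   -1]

step 0: pivot -28 → sign −
step 1: pivot -3/28 → sign −
step 2: pivot 30 → sign +
step 3: pivot -3/10 → sign −
signature = (1, 3, 0)

Answer: (1, 3, 0)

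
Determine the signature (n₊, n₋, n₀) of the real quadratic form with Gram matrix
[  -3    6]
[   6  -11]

Answer: (1, 1, 0)

Derivation:
step 0: pivot -3 → sign −
step 1: pivot 1 → sign +
signature = (1, 1, 0)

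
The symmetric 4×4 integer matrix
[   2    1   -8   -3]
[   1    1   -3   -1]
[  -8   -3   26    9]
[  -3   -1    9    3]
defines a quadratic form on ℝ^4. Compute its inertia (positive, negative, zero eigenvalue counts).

step 0: pivot 2 → sign +
step 1: pivot 1/2 → sign +
step 2: pivot -8 → sign −
step 3: row/col 3 already zero → sign 0
signature = (2, 1, 1)

Answer: (2, 1, 1)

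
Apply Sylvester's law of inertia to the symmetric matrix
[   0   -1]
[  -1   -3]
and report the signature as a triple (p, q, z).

Answer: (1, 1, 0)

Derivation:
step 0: pivot -3 → sign −
step 1: pivot 1/3 → sign +
signature = (1, 1, 0)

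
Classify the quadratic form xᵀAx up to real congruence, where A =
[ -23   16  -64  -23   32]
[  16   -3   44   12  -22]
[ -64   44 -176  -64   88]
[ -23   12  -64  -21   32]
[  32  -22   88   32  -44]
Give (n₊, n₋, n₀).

Answer: (2, 1, 2)

Derivation:
step 0: pivot -23 → sign −
step 1: pivot 187/23 → sign +
step 2: pivot 384/187 → sign +
step 3: row/col 3 already zero → sign 0
step 4: row/col 4 already zero → sign 0
signature = (2, 1, 2)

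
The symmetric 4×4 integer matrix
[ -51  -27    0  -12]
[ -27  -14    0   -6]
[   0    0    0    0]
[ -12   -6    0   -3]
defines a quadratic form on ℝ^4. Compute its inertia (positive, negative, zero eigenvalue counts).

Answer: (1, 2, 1)

Derivation:
step 0: pivot -51 → sign −
step 1: pivot 5/17 → sign +
step 2: pivot -3/5 → sign −
step 3: row/col 3 already zero → sign 0
signature = (1, 2, 1)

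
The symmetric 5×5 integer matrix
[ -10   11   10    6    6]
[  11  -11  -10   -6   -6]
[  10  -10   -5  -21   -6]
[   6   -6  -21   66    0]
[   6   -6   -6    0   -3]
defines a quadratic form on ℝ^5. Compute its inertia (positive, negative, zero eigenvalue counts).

step 0: pivot -10 → sign −
step 1: pivot 11/10 → sign +
step 2: pivot 45/11 → sign +
step 3: pivot 51/5 → sign +
step 4: pivot 1/17 → sign +
signature = (4, 1, 0)

Answer: (4, 1, 0)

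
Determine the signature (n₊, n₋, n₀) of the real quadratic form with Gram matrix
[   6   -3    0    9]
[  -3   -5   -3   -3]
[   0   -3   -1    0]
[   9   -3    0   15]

Answer: (3, 1, 0)

Derivation:
step 0: pivot 6 → sign +
step 1: pivot -13/2 → sign −
step 2: pivot 5/13 → sign +
step 3: pivot 3/5 → sign +
signature = (3, 1, 0)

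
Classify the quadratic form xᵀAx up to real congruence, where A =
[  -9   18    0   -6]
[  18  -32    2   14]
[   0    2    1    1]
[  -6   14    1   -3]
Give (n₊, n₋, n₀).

step 0: pivot -9 → sign −
step 1: pivot 4 → sign +
step 2: row/col 2 already zero → sign 0
step 3: row/col 3 already zero → sign 0
signature = (1, 1, 2)

Answer: (1, 1, 2)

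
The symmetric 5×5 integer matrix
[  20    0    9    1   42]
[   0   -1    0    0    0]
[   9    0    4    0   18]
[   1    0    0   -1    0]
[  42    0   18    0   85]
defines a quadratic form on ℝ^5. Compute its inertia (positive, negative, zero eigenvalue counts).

step 0: pivot 20 → sign +
step 1: pivot -1 → sign −
step 2: pivot -1/20 → sign −
step 3: pivot 3 → sign +
step 4: pivot 1 → sign +
signature = (3, 2, 0)

Answer: (3, 2, 0)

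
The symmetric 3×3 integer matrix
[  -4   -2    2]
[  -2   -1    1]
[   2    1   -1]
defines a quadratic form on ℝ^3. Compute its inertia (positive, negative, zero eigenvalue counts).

step 0: pivot -4 → sign −
step 1: row/col 1 already zero → sign 0
step 2: row/col 2 already zero → sign 0
signature = (0, 1, 2)

Answer: (0, 1, 2)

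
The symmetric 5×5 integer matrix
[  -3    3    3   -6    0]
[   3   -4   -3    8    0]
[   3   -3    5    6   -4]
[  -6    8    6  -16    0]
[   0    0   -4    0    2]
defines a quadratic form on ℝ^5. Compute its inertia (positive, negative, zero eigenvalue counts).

step 0: pivot -3 → sign −
step 1: pivot -1 → sign −
step 2: pivot 8 → sign +
step 3: row/col 3 already zero → sign 0
step 4: row/col 4 already zero → sign 0
signature = (1, 2, 2)

Answer: (1, 2, 2)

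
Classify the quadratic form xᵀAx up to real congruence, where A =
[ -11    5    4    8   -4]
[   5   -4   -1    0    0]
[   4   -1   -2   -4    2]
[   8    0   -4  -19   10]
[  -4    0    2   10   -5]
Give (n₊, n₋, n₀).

step 0: pivot -11 → sign −
step 1: pivot -19/11 → sign −
step 2: pivot -3/19 → sign −
step 3: pivot -3 → sign −
step 4: pivot 1/3 → sign +
signature = (1, 4, 0)

Answer: (1, 4, 0)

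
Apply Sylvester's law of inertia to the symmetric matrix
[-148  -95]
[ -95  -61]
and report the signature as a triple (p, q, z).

step 0: pivot -148 → sign −
step 1: pivot -3/148 → sign −
signature = (0, 2, 0)

Answer: (0, 2, 0)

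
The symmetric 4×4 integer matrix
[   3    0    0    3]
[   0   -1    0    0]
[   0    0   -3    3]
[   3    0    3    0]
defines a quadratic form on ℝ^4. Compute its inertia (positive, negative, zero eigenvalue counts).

step 0: pivot 3 → sign +
step 1: pivot -1 → sign −
step 2: pivot -3 → sign −
step 3: row/col 3 already zero → sign 0
signature = (1, 2, 1)

Answer: (1, 2, 1)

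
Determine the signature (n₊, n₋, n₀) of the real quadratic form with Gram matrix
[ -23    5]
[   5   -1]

step 0: pivot -23 → sign −
step 1: pivot 2/23 → sign +
signature = (1, 1, 0)

Answer: (1, 1, 0)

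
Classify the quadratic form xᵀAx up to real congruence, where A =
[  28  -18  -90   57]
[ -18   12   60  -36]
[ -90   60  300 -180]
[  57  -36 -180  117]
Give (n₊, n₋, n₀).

Answer: (2, 0, 2)

Derivation:
step 0: pivot 28 → sign +
step 1: pivot 3/7 → sign +
step 2: row/col 2 already zero → sign 0
step 3: row/col 3 already zero → sign 0
signature = (2, 0, 2)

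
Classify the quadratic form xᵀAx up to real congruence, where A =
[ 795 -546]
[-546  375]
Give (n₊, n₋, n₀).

Answer: (2, 0, 0)

Derivation:
step 0: pivot 795 → sign +
step 1: pivot 3/265 → sign +
signature = (2, 0, 0)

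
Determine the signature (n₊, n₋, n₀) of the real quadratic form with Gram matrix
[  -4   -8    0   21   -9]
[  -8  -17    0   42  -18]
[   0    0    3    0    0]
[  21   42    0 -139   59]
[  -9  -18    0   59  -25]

Answer: (2, 3, 0)

Derivation:
step 0: pivot -4 → sign −
step 1: pivot -1 → sign −
step 2: pivot 3 → sign +
step 3: pivot -115/4 → sign −
step 4: pivot 6/115 → sign +
signature = (2, 3, 0)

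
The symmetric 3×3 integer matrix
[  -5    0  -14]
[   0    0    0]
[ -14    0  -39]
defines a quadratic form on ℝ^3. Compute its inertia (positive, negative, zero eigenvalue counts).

Answer: (1, 1, 1)

Derivation:
step 0: pivot -5 → sign −
step 1: pivot 1/5 → sign +
step 2: row/col 2 already zero → sign 0
signature = (1, 1, 1)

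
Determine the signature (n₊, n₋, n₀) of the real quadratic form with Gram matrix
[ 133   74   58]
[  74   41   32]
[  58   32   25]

step 0: pivot 133 → sign +
step 1: pivot -23/133 → sign −
step 2: pivot 3/23 → sign +
signature = (2, 1, 0)

Answer: (2, 1, 0)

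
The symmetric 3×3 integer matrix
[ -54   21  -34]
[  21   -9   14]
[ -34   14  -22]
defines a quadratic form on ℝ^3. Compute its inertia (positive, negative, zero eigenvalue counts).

step 0: pivot -54 → sign −
step 1: pivot -5/6 → sign −
step 2: pivot 2/15 → sign +
signature = (1, 2, 0)

Answer: (1, 2, 0)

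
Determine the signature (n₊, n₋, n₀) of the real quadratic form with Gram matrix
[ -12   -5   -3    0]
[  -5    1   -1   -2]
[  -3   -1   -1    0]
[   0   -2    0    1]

step 0: pivot -12 → sign −
step 1: pivot 37/12 → sign +
step 2: pivot -10/37 → sign −
step 3: pivot -1/5 → sign −
signature = (1, 3, 0)

Answer: (1, 3, 0)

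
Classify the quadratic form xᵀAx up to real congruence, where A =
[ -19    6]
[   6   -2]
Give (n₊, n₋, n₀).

step 0: pivot -19 → sign −
step 1: pivot -2/19 → sign −
signature = (0, 2, 0)

Answer: (0, 2, 0)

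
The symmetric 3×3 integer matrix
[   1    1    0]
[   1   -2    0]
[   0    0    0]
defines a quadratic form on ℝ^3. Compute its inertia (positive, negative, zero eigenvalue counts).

Answer: (1, 1, 1)

Derivation:
step 0: pivot 1 → sign +
step 1: pivot -3 → sign −
step 2: row/col 2 already zero → sign 0
signature = (1, 1, 1)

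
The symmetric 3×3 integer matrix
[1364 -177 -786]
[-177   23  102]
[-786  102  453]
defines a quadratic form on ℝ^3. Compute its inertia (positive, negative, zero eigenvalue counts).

Answer: (3, 0, 0)

Derivation:
step 0: pivot 1364 → sign +
step 1: pivot 43/1364 → sign +
step 2: pivot 3/43 → sign +
signature = (3, 0, 0)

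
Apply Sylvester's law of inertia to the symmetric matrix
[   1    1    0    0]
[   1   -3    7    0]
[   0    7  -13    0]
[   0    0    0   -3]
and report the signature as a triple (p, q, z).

step 0: pivot 1 → sign +
step 1: pivot -4 → sign −
step 2: pivot -3/4 → sign −
step 3: pivot -3 → sign −
signature = (1, 3, 0)

Answer: (1, 3, 0)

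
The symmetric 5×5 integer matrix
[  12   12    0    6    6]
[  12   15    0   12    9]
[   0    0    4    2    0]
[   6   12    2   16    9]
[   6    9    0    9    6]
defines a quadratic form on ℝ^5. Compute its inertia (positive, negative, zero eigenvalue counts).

Answer: (3, 0, 2)

Derivation:
step 0: pivot 12 → sign +
step 1: pivot 3 → sign +
step 2: pivot 4 → sign +
step 3: row/col 3 already zero → sign 0
step 4: row/col 4 already zero → sign 0
signature = (3, 0, 2)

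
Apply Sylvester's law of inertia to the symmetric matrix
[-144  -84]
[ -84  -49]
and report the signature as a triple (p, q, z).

Answer: (0, 1, 1)

Derivation:
step 0: pivot -144 → sign −
step 1: row/col 1 already zero → sign 0
signature = (0, 1, 1)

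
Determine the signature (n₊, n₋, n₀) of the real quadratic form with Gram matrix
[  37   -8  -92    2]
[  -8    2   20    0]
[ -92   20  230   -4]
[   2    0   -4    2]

Answer: (4, 0, 0)

Derivation:
step 0: pivot 37 → sign +
step 1: pivot 10/37 → sign +
step 2: pivot 6/5 → sign +
step 3: pivot 2/3 → sign +
signature = (4, 0, 0)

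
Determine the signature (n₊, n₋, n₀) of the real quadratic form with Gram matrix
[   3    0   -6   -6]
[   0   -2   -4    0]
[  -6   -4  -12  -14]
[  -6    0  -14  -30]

Answer: (2, 2, 0)

Derivation:
step 0: pivot 3 → sign +
step 1: pivot -2 → sign −
step 2: pivot -16 → sign −
step 3: pivot 1/4 → sign +
signature = (2, 2, 0)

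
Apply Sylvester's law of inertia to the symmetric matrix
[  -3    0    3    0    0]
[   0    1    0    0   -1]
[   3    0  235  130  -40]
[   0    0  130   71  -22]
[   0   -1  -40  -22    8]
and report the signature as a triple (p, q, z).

Answer: (3, 2, 0)

Derivation:
step 0: pivot -3 → sign −
step 1: pivot 1 → sign +
step 2: pivot 238 → sign +
step 3: pivot -1/119 → sign −
step 4: pivot 3 → sign +
signature = (3, 2, 0)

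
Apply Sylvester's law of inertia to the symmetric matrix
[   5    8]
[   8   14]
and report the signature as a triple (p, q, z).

step 0: pivot 5 → sign +
step 1: pivot 6/5 → sign +
signature = (2, 0, 0)

Answer: (2, 0, 0)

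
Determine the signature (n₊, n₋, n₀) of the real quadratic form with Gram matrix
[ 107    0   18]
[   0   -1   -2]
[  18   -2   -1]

step 0: pivot 107 → sign +
step 1: pivot -1 → sign −
step 2: pivot -3/107 → sign −
signature = (1, 2, 0)

Answer: (1, 2, 0)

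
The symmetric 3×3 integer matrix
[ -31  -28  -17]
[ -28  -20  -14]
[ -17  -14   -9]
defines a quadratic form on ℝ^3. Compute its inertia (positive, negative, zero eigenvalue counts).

step 0: pivot -31 → sign −
step 1: pivot 164/31 → sign +
step 2: pivot -1/41 → sign −
signature = (1, 2, 0)

Answer: (1, 2, 0)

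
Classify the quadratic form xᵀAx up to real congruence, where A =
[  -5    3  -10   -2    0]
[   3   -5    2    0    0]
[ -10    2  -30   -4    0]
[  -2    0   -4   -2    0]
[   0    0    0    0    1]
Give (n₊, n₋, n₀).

step 0: pivot -5 → sign −
step 1: pivot -16/5 → sign −
step 2: pivot -5 → sign −
step 3: pivot -3/10 → sign −
step 4: pivot 1 → sign +
signature = (1, 4, 0)

Answer: (1, 4, 0)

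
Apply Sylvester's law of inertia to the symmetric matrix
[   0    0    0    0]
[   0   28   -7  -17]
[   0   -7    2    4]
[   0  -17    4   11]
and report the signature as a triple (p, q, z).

Answer: (3, 0, 1)

Derivation:
step 0: pivot 28 → sign +
step 1: pivot 1/4 → sign +
step 2: pivot 3/7 → sign +
step 3: row/col 3 already zero → sign 0
signature = (3, 0, 1)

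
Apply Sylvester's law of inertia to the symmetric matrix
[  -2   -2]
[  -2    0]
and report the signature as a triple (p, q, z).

Answer: (1, 1, 0)

Derivation:
step 0: pivot -2 → sign −
step 1: pivot 2 → sign +
signature = (1, 1, 0)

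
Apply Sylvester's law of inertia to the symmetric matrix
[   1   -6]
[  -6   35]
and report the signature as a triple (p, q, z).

Answer: (1, 1, 0)

Derivation:
step 0: pivot 1 → sign +
step 1: pivot -1 → sign −
signature = (1, 1, 0)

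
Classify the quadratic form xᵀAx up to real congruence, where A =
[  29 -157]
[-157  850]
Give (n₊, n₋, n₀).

step 0: pivot 29 → sign +
step 1: pivot 1/29 → sign +
signature = (2, 0, 0)

Answer: (2, 0, 0)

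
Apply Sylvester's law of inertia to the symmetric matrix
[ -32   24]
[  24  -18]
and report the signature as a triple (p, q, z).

step 0: pivot -32 → sign −
step 1: row/col 1 already zero → sign 0
signature = (0, 1, 1)

Answer: (0, 1, 1)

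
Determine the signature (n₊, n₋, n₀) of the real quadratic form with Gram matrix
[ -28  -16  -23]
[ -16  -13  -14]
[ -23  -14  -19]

step 0: pivot -28 → sign −
step 1: pivot -27/7 → sign −
step 2: pivot 1/12 → sign +
signature = (1, 2, 0)

Answer: (1, 2, 0)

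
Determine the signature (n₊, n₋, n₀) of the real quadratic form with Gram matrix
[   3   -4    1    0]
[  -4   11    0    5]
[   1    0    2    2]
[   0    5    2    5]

step 0: pivot 3 → sign +
step 1: pivot 17/3 → sign +
step 2: pivot 23/17 → sign +
step 3: pivot 2/23 → sign +
signature = (4, 0, 0)

Answer: (4, 0, 0)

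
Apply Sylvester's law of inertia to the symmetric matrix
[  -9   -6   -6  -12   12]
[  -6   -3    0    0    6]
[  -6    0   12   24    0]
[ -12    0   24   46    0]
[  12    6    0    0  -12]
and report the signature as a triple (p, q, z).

step 0: pivot -9 → sign −
step 1: pivot 1 → sign +
step 2: pivot -2 → sign −
step 3: row/col 3 already zero → sign 0
step 4: row/col 4 already zero → sign 0
signature = (1, 2, 2)

Answer: (1, 2, 2)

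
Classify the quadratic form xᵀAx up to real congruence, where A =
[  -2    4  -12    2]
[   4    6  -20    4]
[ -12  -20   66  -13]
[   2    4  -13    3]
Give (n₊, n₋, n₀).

step 0: pivot -2 → sign −
step 1: pivot 14 → sign +
step 2: pivot -2/7 → sign −
step 3: pivot 1/2 → sign +
signature = (2, 2, 0)

Answer: (2, 2, 0)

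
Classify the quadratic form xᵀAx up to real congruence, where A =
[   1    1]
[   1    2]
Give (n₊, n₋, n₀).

step 0: pivot 1 → sign +
step 1: pivot 1 → sign +
signature = (2, 0, 0)

Answer: (2, 0, 0)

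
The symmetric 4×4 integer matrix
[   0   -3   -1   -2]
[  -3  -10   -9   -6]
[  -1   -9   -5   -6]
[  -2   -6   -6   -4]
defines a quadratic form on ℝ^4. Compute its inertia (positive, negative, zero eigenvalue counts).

Answer: (1, 2, 1)

Derivation:
step 0: pivot -10 → sign −
step 1: pivot 9/10 → sign +
step 2: pivot -1/9 → sign −
step 3: row/col 3 already zero → sign 0
signature = (1, 2, 1)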